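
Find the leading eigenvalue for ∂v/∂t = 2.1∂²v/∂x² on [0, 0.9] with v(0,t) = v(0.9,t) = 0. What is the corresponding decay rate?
Eigenvalues: λₙ = 2.1n²π²/0.9².
First three modes:
  n=1: λ₁ = 2.1π²/0.9² ≈ 25.588
  n=2: λ₂ = 8.4π²/0.9² ≈ 102.351 (4× faster decay)
  n=3: λ₃ = 18.9π²/0.9² ≈ 230.291 (9× faster decay)
As t → ∞, higher modes decay exponentially faster. The n=1 mode dominates: v ~ c₁ sin(πx/0.9) e^{-λ₁t}.
Decay rate: λ₁ = 2.1π²/0.9² ≈ 25.588.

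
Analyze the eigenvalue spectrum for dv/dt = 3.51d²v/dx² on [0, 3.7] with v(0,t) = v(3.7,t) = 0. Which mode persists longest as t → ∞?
Eigenvalues: λₙ = 3.51n²π²/3.7².
First three modes:
  n=1: λ₁ = 3.51π²/3.7² ≈ 2.53
  n=2: λ₂ = 14.04π²/3.7² ≈ 10.122 (4× faster decay)
  n=3: λ₃ = 31.59π²/3.7² ≈ 22.774 (9× faster decay)
As t → ∞, higher modes decay exponentially faster. The n=1 mode dominates: v ~ c₁ sin(πx/3.7) e^{-λ₁t}.
Decay rate: λ₁ = 3.51π²/3.7² ≈ 2.53.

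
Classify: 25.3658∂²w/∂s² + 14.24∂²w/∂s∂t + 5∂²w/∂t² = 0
Elliptic (discriminant = -304.5384).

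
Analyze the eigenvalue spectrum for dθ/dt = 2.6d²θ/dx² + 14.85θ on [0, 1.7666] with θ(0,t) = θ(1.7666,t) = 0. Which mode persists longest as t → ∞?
Eigenvalues: λₙ = 2.6n²π²/1.7666² - 14.85.
First three modes:
  n=1: λ₁ = 2.6π²/1.7666² - 14.85 ≈ -6.628
  n=2: λ₂ = 10.4π²/1.7666² - 14.85 ≈ 18.039
  n=3: λ₃ = 23.4π²/1.7666² - 14.85 ≈ 59.151
Since 2.6π²/1.7666² ≈ 8.222 < 14.85, λ₁ < 0.
The n=1 mode grows fastest (−λₙ is largest for n=1) → dominates.
Asymptotic: θ ~ c₁ sin(πx/1.7666) e^{6.628t} (exponential growth at rate −λ₁ ≈ 6.628).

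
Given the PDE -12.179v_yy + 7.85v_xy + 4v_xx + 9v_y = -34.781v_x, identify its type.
Rewriting in standard form: 4v_xx + 7.85v_xy - 12.179v_yy + 34.781v_x + 9v_y = 0. The second-order coefficients are A = 4, B = 7.85, C = -12.179. Since B² - 4AC = 256.4865 > 0, this is a hyperbolic PDE.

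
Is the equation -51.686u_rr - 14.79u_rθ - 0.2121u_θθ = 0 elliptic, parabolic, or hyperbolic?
Computing B² - 4AC with A = -51.686, B = -14.79, C = -0.2121: discriminant = 174.8936976 (positive). Answer: hyperbolic.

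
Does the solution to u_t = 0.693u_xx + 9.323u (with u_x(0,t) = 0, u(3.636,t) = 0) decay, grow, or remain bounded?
u grows unboundedly. Reaction dominates diffusion (r=9.323 > κπ²/(4L²)≈0.13); solution grows exponentially.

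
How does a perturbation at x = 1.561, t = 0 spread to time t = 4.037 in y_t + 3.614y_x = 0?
At x = 16.150718. The characteristic carries data from (1.561, 0) to (16.150718, 4.037).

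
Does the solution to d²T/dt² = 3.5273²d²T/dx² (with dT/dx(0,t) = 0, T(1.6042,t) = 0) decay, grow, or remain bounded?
T oscillates (no decay). Energy is conserved; the solution oscillates indefinitely as standing waves.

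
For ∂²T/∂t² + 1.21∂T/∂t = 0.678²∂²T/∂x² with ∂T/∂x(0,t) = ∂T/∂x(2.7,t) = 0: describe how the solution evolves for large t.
T → constant (steady state). Damping (γ=1.21) dissipates the nonconstant modes; with Neumann BCs the spatial average obeys M''+γM'=0 and tends to a finite limit.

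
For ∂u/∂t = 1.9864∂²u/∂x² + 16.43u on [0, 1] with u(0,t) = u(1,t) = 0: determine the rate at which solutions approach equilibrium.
Eigenvalues: λₙ = 1.9864n²π²/1² - 16.43.
First three modes:
  n=1: λ₁ = 1.9864π² - 16.43 ≈ 3.175
  n=2: λ₂ = 7.9456π² - 16.43 ≈ 61.99
  n=3: λ₃ = 17.8776π² - 16.43 ≈ 160.015
Since 1.9864π² ≈ 19.605 > 16.43, all λₙ > 0.
The n=1 mode decays slowest → dominates as t → ∞.
Asymptotic: u ~ c₁ sin(πx/1) e^{-λ₁t} with decay rate λ₁ ≈ 3.175.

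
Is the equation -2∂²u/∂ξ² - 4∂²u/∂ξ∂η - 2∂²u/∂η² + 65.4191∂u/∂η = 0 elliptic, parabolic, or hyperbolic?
Computing B² - 4AC with A = -2, B = -4, C = -2: discriminant = 0 (zero). Answer: parabolic.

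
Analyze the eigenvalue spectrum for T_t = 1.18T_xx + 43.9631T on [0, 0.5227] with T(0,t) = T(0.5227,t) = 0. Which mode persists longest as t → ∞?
Eigenvalues: λₙ = 1.18n²π²/0.5227² - 43.9631.
First three modes:
  n=1: λ₁ = 1.18π²/0.5227² - 43.9631 ≈ -1.337
  n=2: λ₂ = 4.72π²/0.5227² - 43.9631 ≈ 126.542
  n=3: λ₃ = 10.62π²/0.5227² - 43.9631 ≈ 339.673
Since 1.18π²/0.5227² ≈ 42.626 < 43.9631, λ₁ < 0.
The n=1 mode grows fastest (−λₙ is largest for n=1) → dominates.
Asymptotic: T ~ c₁ sin(πx/0.5227) e^{1.337t} (exponential growth at rate −λ₁ ≈ 1.337).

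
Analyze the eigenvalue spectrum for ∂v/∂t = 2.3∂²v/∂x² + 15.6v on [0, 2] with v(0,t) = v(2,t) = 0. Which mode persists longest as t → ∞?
Eigenvalues: λₙ = 2.3n²π²/2² - 15.6.
First three modes:
  n=1: λ₁ = 2.3π²/2² - 15.6 ≈ -9.925
  n=2: λ₂ = 9.2π²/2² - 15.6 ≈ 7.1
  n=3: λ₃ = 20.7π²/2² - 15.6 ≈ 35.475
Since 2.3π²/2² ≈ 5.675 < 15.6, λ₁ < 0.
The n=1 mode grows fastest (−λₙ is largest for n=1) → dominates.
Asymptotic: v ~ c₁ sin(πx/2) e^{9.925t} (exponential growth at rate −λ₁ ≈ 9.925).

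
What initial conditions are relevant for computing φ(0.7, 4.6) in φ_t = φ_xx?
The entire real line. The heat equation has infinite propagation speed: any initial disturbance instantly affects all points (though exponentially small far away).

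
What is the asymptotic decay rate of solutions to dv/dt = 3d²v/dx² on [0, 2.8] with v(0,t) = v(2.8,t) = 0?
Eigenvalues: λₙ = 3n²π²/2.8².
First three modes:
  n=1: λ₁ = 3π²/2.8² ≈ 3.777
  n=2: λ₂ = 12π²/2.8² ≈ 15.107 (4× faster decay)
  n=3: λ₃ = 27π²/2.8² ≈ 33.99 (9× faster decay)
As t → ∞, higher modes decay exponentially faster. The n=1 mode dominates: v ~ c₁ sin(πx/2.8) e^{-λ₁t}.
Decay rate: λ₁ = 3π²/2.8² ≈ 3.777.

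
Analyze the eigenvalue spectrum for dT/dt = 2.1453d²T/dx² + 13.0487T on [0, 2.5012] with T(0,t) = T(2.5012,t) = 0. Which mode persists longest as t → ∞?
Eigenvalues: λₙ = 2.1453n²π²/2.5012² - 13.0487.
First three modes:
  n=1: λ₁ = 2.1453π²/2.5012² - 13.0487 ≈ -9.664
  n=2: λ₂ = 8.5812π²/2.5012² - 13.0487 ≈ 0.489
  n=3: λ₃ = 19.3077π²/2.5012² - 13.0487 ≈ 17.412
Since 2.1453π²/2.5012² ≈ 3.384 < 13.0487, λ₁ < 0.
The n=1 mode grows fastest (−λₙ is largest for n=1) → dominates.
Asymptotic: T ~ c₁ sin(πx/2.5012) e^{9.664t} (exponential growth at rate −λ₁ ≈ 9.664).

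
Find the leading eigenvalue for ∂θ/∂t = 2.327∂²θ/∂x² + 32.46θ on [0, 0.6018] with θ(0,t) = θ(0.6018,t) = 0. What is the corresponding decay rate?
Eigenvalues: λₙ = 2.327n²π²/0.6018² - 32.46.
First three modes:
  n=1: λ₁ = 2.327π²/0.6018² - 32.46 ≈ 30.955
  n=2: λ₂ = 9.308π²/0.6018² - 32.46 ≈ 221.2
  n=3: λ₃ = 20.943π²/0.6018² - 32.46 ≈ 538.275
Since 2.327π²/0.6018² ≈ 63.415 > 32.46, all λₙ > 0.
The n=1 mode decays slowest → dominates as t → ∞.
Asymptotic: θ ~ c₁ sin(πx/0.6018) e^{-λ₁t} with decay rate λ₁ ≈ 30.955.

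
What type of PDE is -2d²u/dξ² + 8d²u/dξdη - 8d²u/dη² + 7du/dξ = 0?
With A = -2, B = 8, C = -8, the discriminant is 0. This is a parabolic PDE.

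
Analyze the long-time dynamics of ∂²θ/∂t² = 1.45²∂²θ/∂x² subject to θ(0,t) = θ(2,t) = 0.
Long-time behavior: θ oscillates (no decay). Energy is conserved; the solution oscillates indefinitely as standing waves.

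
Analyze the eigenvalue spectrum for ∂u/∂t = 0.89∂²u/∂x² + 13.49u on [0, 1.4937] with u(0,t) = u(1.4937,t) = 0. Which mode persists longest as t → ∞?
Eigenvalues: λₙ = 0.89n²π²/1.4937² - 13.49.
First three modes:
  n=1: λ₁ = 0.89π²/1.4937² - 13.49 ≈ -9.553
  n=2: λ₂ = 3.56π²/1.4937² - 13.49 ≈ 2.258
  n=3: λ₃ = 8.01π²/1.4937² - 13.49 ≈ 21.943
Since 0.89π²/1.4937² ≈ 3.937 < 13.49, λ₁ < 0.
The n=1 mode grows fastest (−λₙ is largest for n=1) → dominates.
Asymptotic: u ~ c₁ sin(πx/1.4937) e^{9.553t} (exponential growth at rate −λ₁ ≈ 9.553).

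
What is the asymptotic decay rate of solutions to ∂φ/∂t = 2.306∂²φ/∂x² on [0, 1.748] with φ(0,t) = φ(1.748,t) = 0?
Eigenvalues: λₙ = 2.306n²π²/1.748².
First three modes:
  n=1: λ₁ = 2.306π²/1.748² ≈ 7.449
  n=2: λ₂ = 9.224π²/1.748² ≈ 29.795 (4× faster decay)
  n=3: λ₃ = 20.754π²/1.748² ≈ 67.038 (9× faster decay)
As t → ∞, higher modes decay exponentially faster. The n=1 mode dominates: φ ~ c₁ sin(πx/1.748) e^{-λ₁t}.
Decay rate: λ₁ = 2.306π²/1.748² ≈ 7.449.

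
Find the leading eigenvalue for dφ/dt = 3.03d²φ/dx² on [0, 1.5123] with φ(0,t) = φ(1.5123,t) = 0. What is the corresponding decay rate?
Eigenvalues: λₙ = 3.03n²π²/1.5123².
First three modes:
  n=1: λ₁ = 3.03π²/1.5123² ≈ 13.076
  n=2: λ₂ = 12.12π²/1.5123² ≈ 52.303 (4× faster decay)
  n=3: λ₃ = 27.27π²/1.5123² ≈ 117.682 (9× faster decay)
As t → ∞, higher modes decay exponentially faster. The n=1 mode dominates: φ ~ c₁ sin(πx/1.5123) e^{-λ₁t}.
Decay rate: λ₁ = 3.03π²/1.5123² ≈ 13.076.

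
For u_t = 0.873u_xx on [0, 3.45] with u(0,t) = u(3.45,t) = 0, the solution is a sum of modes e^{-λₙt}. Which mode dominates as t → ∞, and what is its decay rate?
Eigenvalues: λₙ = 0.873n²π²/3.45².
First three modes:
  n=1: λ₁ = 0.873π²/3.45² ≈ 0.724
  n=2: λ₂ = 3.492π²/3.45² ≈ 2.896 (4× faster decay)
  n=3: λ₃ = 7.857π²/3.45² ≈ 6.515 (9× faster decay)
As t → ∞, higher modes decay exponentially faster. The n=1 mode dominates: u ~ c₁ sin(πx/3.45) e^{-λ₁t}.
Decay rate: λ₁ = 0.873π²/3.45² ≈ 0.724.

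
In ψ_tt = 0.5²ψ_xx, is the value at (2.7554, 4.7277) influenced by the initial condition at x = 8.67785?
No. The domain of dependence is [0.39155, 5.11925], and 8.67785 is outside this interval.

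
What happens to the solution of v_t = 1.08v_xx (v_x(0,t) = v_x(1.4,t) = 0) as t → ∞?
v → constant (steady state). Heat is conserved (no flux at boundaries); solution approaches the spatial average.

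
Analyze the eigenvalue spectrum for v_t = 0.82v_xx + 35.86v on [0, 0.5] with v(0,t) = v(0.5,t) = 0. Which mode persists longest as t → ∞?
Eigenvalues: λₙ = 0.82n²π²/0.5² - 35.86.
First three modes:
  n=1: λ₁ = 0.82π²/0.5² - 35.86 ≈ -3.488
  n=2: λ₂ = 3.28π²/0.5² - 35.86 ≈ 93.629
  n=3: λ₃ = 7.38π²/0.5² - 35.86 ≈ 255.491
Since 0.82π²/0.5² ≈ 32.372 < 35.86, λ₁ < 0.
The n=1 mode grows fastest (−λₙ is largest for n=1) → dominates.
Asymptotic: v ~ c₁ sin(πx/0.5) e^{3.488t} (exponential growth at rate −λ₁ ≈ 3.488).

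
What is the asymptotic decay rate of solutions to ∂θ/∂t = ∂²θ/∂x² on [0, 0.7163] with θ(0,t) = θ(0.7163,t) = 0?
Eigenvalues: λₙ = n²π²/0.7163².
First three modes:
  n=1: λ₁ = π²/0.7163² ≈ 19.236
  n=2: λ₂ = 4π²/0.7163² ≈ 76.943 (4× faster decay)
  n=3: λ₃ = 9π²/0.7163² ≈ 173.122 (9× faster decay)
As t → ∞, higher modes decay exponentially faster. The n=1 mode dominates: θ ~ c₁ sin(πx/0.7163) e^{-λ₁t}.
Decay rate: λ₁ = π²/0.7163² ≈ 19.236.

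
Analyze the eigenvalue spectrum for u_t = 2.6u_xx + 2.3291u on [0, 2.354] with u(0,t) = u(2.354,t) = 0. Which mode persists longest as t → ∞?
Eigenvalues: λₙ = 2.6n²π²/2.354² - 2.3291.
First three modes:
  n=1: λ₁ = 2.6π²/2.354² - 2.3291 ≈ 2.302
  n=2: λ₂ = 10.4π²/2.354² - 2.3291 ≈ 16.194
  n=3: λ₃ = 23.4π²/2.354² - 2.3291 ≈ 39.348
Since 2.6π²/2.354² ≈ 4.631 > 2.3291, all λₙ > 0.
The n=1 mode decays slowest → dominates as t → ∞.
Asymptotic: u ~ c₁ sin(πx/2.354) e^{-λ₁t} with decay rate λ₁ ≈ 2.302.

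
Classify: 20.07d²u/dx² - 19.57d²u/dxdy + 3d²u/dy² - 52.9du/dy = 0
Hyperbolic (discriminant = 142.1449).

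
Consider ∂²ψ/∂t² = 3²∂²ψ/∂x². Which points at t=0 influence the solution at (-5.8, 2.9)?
Domain of dependence: [-14.5, 2.9]. Signals travel at speed 3, so data within |x - -5.8| ≤ 3·2.9 = 8.7 can reach the point.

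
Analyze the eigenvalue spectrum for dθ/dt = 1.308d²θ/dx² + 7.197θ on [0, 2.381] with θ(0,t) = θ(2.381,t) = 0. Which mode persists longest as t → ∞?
Eigenvalues: λₙ = 1.308n²π²/2.381² - 7.197.
First three modes:
  n=1: λ₁ = 1.308π²/2.381² - 7.197 ≈ -4.92
  n=2: λ₂ = 5.232π²/2.381² - 7.197 ≈ 1.912
  n=3: λ₃ = 11.772π²/2.381² - 7.197 ≈ 13.297
Since 1.308π²/2.381² ≈ 2.277 < 7.197, λ₁ < 0.
The n=1 mode grows fastest (−λₙ is largest for n=1) → dominates.
Asymptotic: θ ~ c₁ sin(πx/2.381) e^{4.92t} (exponential growth at rate −λ₁ ≈ 4.92).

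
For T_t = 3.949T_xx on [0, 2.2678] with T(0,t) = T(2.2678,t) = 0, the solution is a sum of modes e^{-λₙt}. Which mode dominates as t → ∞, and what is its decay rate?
Eigenvalues: λₙ = 3.949n²π²/2.2678².
First three modes:
  n=1: λ₁ = 3.949π²/2.2678² ≈ 7.578
  n=2: λ₂ = 15.796π²/2.2678² ≈ 30.314 (4× faster decay)
  n=3: λ₃ = 35.541π²/2.2678² ≈ 68.206 (9× faster decay)
As t → ∞, higher modes decay exponentially faster. The n=1 mode dominates: T ~ c₁ sin(πx/2.2678) e^{-λ₁t}.
Decay rate: λ₁ = 3.949π²/2.2678² ≈ 7.578.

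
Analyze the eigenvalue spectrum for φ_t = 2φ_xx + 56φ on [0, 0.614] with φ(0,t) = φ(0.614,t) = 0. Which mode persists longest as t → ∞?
Eigenvalues: λₙ = 2n²π²/0.614² - 56.
First three modes:
  n=1: λ₁ = 2π²/0.614² - 56 ≈ -3.641
  n=2: λ₂ = 8π²/0.614² - 56 ≈ 153.437
  n=3: λ₃ = 18π²/0.614² - 56 ≈ 415.233
Since 2π²/0.614² ≈ 52.359 < 56, λ₁ < 0.
The n=1 mode grows fastest (−λₙ is largest for n=1) → dominates.
Asymptotic: φ ~ c₁ sin(πx/0.614) e^{3.641t} (exponential growth at rate −λ₁ ≈ 3.641).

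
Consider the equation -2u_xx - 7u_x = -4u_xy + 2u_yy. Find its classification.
Rewriting in standard form: -2u_xx + 4u_xy - 2u_yy - 7u_x = 0. Parabolic. (A = -2, B = 4, C = -2 gives B² - 4AC = 0.)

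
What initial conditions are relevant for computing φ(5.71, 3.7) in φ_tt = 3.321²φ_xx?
Domain of dependence: [-6.5777, 17.9977]. Signals travel at speed 3.321, so data within |x - 5.71| ≤ 3.321·3.7 = 12.2877 can reach the point.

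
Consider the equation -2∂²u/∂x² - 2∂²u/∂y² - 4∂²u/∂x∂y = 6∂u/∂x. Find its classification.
Rewriting in standard form: -2∂²u/∂x² - 4∂²u/∂x∂y - 2∂²u/∂y² - 6∂u/∂x = 0. Parabolic. (A = -2, B = -4, C = -2 gives B² - 4AC = 0.)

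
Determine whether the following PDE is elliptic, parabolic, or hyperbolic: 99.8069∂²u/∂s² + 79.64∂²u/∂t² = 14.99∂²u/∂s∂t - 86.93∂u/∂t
Rewriting in standard form: 99.8069∂²u/∂s² - 14.99∂²u/∂s∂t + 79.64∂²u/∂t² + 86.93∂u/∂t = 0. Coefficients: A = 99.8069, B = -14.99, C = 79.64. B² - 4AC = -31569.785964, which is negative, so the equation is elliptic.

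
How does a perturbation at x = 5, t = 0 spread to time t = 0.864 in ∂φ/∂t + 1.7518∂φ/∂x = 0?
At x = 6.5135552. The characteristic carries data from (5, 0) to (6.5135552, 0.864).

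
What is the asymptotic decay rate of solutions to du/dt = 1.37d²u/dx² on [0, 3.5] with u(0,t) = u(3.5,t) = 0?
Eigenvalues: λₙ = 1.37n²π²/3.5².
First three modes:
  n=1: λ₁ = 1.37π²/3.5² ≈ 1.104
  n=2: λ₂ = 5.48π²/3.5² ≈ 4.415 (4× faster decay)
  n=3: λ₃ = 12.33π²/3.5² ≈ 9.934 (9× faster decay)
As t → ∞, higher modes decay exponentially faster. The n=1 mode dominates: u ~ c₁ sin(πx/3.5) e^{-λ₁t}.
Decay rate: λ₁ = 1.37π²/3.5² ≈ 1.104.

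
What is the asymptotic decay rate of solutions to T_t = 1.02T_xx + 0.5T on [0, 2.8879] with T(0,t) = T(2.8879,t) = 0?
Eigenvalues: λₙ = 1.02n²π²/2.8879² - 0.5.
First three modes:
  n=1: λ₁ = 1.02π²/2.8879² - 0.5 ≈ 0.707
  n=2: λ₂ = 4.08π²/2.8879² - 0.5 ≈ 4.328
  n=3: λ₃ = 9.18π²/2.8879² - 0.5 ≈ 10.364
Since 1.02π²/2.8879² ≈ 1.207 > 0.5, all λₙ > 0.
The n=1 mode decays slowest → dominates as t → ∞.
Asymptotic: T ~ c₁ sin(πx/2.8879) e^{-λ₁t} with decay rate λ₁ ≈ 0.707.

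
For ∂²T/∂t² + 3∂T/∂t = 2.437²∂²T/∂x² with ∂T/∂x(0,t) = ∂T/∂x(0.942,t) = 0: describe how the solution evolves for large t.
T → constant (steady state). Damping (γ=3) dissipates the nonconstant modes; with Neumann BCs the spatial average obeys M''+γM'=0 and tends to a finite limit.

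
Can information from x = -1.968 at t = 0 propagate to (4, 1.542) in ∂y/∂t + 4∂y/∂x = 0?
No. Only data at x = -2.168 affects (4, 1.542). Advection has one-way propagation along characteristics.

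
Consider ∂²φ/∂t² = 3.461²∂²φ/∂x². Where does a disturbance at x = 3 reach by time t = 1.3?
Domain of influence: [-1.4993, 7.4993]. Data at x = 3 spreads outward at speed 3.461.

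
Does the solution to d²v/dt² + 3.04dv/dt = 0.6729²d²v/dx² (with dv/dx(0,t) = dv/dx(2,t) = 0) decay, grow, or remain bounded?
v → constant (steady state). Damping (γ=3.04) dissipates the nonconstant modes; with Neumann BCs the spatial average obeys M''+γM'=0 and tends to a finite limit.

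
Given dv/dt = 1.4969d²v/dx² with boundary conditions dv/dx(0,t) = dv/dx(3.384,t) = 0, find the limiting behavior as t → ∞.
v → constant (steady state). Heat is conserved (no flux at boundaries); solution approaches the spatial average.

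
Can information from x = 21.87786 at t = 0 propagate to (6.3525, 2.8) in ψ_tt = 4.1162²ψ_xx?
No. The domain of dependence is [-5.17286, 17.87786], and 21.87786 is outside this interval.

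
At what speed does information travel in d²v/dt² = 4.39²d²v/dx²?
Speed = 4.39. Information travels along characteristics x = x₀ ± 4.39t.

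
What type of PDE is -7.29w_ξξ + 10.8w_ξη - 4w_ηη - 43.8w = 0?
With A = -7.29, B = 10.8, C = -4, the discriminant is 0. This is a parabolic PDE.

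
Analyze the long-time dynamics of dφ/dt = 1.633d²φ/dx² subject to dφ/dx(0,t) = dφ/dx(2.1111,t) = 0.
Long-time behavior: φ → constant (steady state). Heat is conserved (no flux at boundaries); solution approaches the spatial average.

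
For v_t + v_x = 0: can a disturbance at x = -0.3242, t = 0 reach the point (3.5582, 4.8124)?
No. Only data at x = -1.2542 affects (3.5582, 4.8124). Advection has one-way propagation along characteristics.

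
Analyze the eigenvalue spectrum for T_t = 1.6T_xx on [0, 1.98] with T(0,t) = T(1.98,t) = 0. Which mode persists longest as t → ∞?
Eigenvalues: λₙ = 1.6n²π²/1.98².
First three modes:
  n=1: λ₁ = 1.6π²/1.98² ≈ 4.028
  n=2: λ₂ = 6.4π²/1.98² ≈ 16.112 (4× faster decay)
  n=3: λ₃ = 14.4π²/1.98² ≈ 36.252 (9× faster decay)
As t → ∞, higher modes decay exponentially faster. The n=1 mode dominates: T ~ c₁ sin(πx/1.98) e^{-λ₁t}.
Decay rate: λ₁ = 1.6π²/1.98² ≈ 4.028.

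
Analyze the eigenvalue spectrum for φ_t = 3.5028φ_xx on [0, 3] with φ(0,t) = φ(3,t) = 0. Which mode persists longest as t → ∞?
Eigenvalues: λₙ = 3.5028n²π²/3².
First three modes:
  n=1: λ₁ = 3.5028π²/3² ≈ 3.841
  n=2: λ₂ = 14.0112π²/3² ≈ 15.365 (4× faster decay)
  n=3: λ₃ = 31.5252π²/3² ≈ 34.571 (9× faster decay)
As t → ∞, higher modes decay exponentially faster. The n=1 mode dominates: φ ~ c₁ sin(πx/3) e^{-λ₁t}.
Decay rate: λ₁ = 3.5028π²/3² ≈ 3.841.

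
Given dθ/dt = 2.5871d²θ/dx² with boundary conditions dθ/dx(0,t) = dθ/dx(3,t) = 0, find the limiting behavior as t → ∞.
θ → constant (steady state). Heat is conserved (no flux at boundaries); solution approaches the spatial average.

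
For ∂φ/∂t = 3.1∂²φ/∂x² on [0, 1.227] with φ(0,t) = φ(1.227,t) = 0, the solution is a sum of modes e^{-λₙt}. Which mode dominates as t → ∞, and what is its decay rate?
Eigenvalues: λₙ = 3.1n²π²/1.227².
First three modes:
  n=1: λ₁ = 3.1π²/1.227² ≈ 20.322
  n=2: λ₂ = 12.4π²/1.227² ≈ 81.289 (4× faster decay)
  n=3: λ₃ = 27.9π²/1.227² ≈ 182.9 (9× faster decay)
As t → ∞, higher modes decay exponentially faster. The n=1 mode dominates: φ ~ c₁ sin(πx/1.227) e^{-λ₁t}.
Decay rate: λ₁ = 3.1π²/1.227² ≈ 20.322.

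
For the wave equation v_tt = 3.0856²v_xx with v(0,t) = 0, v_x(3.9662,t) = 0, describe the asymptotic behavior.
v oscillates (no decay). Energy is conserved; the solution oscillates indefinitely as standing waves.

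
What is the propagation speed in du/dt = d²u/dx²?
Infinite. The heat equation is parabolic, not hyperbolic, so disturbances propagate instantly.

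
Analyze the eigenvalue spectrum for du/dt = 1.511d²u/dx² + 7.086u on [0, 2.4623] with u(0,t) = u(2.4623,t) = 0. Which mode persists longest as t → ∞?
Eigenvalues: λₙ = 1.511n²π²/2.4623² - 7.086.
First three modes:
  n=1: λ₁ = 1.511π²/2.4623² - 7.086 ≈ -4.626
  n=2: λ₂ = 6.044π²/2.4623² - 7.086 ≈ 2.753
  n=3: λ₃ = 13.599π²/2.4623² - 7.086 ≈ 15.051
Since 1.511π²/2.4623² ≈ 2.46 < 7.086, λ₁ < 0.
The n=1 mode grows fastest (−λₙ is largest for n=1) → dominates.
Asymptotic: u ~ c₁ sin(πx/2.4623) e^{4.626t} (exponential growth at rate −λ₁ ≈ 4.626).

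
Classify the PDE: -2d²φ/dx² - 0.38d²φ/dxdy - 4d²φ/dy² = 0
A = -2, B = -0.38, C = -4. Discriminant B² - 4AC = -31.8556. Since -31.8556 < 0, elliptic.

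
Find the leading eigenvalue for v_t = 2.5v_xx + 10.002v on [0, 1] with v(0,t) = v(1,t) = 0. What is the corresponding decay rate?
Eigenvalues: λₙ = 2.5n²π²/1² - 10.002.
First three modes:
  n=1: λ₁ = 2.5π² - 10.002 ≈ 14.672
  n=2: λ₂ = 10π² - 10.002 ≈ 88.694
  n=3: λ₃ = 22.5π² - 10.002 ≈ 212.064
Since 2.5π² ≈ 24.674 > 10.002, all λₙ > 0.
The n=1 mode decays slowest → dominates as t → ∞.
Asymptotic: v ~ c₁ sin(πx/1) e^{-λ₁t} with decay rate λ₁ ≈ 14.672.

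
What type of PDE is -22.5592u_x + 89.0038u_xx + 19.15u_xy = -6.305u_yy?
Rewriting in standard form: 89.0038u_xx + 19.15u_xy + 6.305u_yy - 22.5592u_x = 0. With A = 89.0038, B = 19.15, C = 6.305, the discriminant is -1877.953336. This is an elliptic PDE.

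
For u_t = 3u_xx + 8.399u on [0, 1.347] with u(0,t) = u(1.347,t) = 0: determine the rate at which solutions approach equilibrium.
Eigenvalues: λₙ = 3n²π²/1.347² - 8.399.
First three modes:
  n=1: λ₁ = 3π²/1.347² - 8.399 ≈ 7.92
  n=2: λ₂ = 12π²/1.347² - 8.399 ≈ 56.876
  n=3: λ₃ = 27π²/1.347² - 8.399 ≈ 138.469
Since 3π²/1.347² ≈ 16.319 > 8.399, all λₙ > 0.
The n=1 mode decays slowest → dominates as t → ∞.
Asymptotic: u ~ c₁ sin(πx/1.347) e^{-λ₁t} with decay rate λ₁ ≈ 7.92.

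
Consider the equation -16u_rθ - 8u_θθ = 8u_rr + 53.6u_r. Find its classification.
Rewriting in standard form: -8u_rr - 16u_rθ - 8u_θθ - 53.6u_r = 0. Parabolic. (A = -8, B = -16, C = -8 gives B² - 4AC = 0.)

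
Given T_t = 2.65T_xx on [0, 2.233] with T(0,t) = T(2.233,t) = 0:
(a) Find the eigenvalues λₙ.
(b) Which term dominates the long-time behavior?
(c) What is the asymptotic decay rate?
Eigenvalues: λₙ = 2.65n²π²/2.233².
First three modes:
  n=1: λ₁ = 2.65π²/2.233² ≈ 5.245
  n=2: λ₂ = 10.6π²/2.233² ≈ 20.981 (4× faster decay)
  n=3: λ₃ = 23.85π²/2.233² ≈ 47.207 (9× faster decay)
As t → ∞, higher modes decay exponentially faster. The n=1 mode dominates: T ~ c₁ sin(πx/2.233) e^{-λ₁t}.
Decay rate: λ₁ = 2.65π²/2.233² ≈ 5.245.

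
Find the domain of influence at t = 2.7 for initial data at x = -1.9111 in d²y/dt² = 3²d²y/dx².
Domain of influence: [-10.0111, 6.1889]. Data at x = -1.9111 spreads outward at speed 3.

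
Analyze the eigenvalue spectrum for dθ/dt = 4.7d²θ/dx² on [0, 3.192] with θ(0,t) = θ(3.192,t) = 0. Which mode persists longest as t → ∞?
Eigenvalues: λₙ = 4.7n²π²/3.192².
First three modes:
  n=1: λ₁ = 4.7π²/3.192² ≈ 4.553
  n=2: λ₂ = 18.8π²/3.192² ≈ 18.211 (4× faster decay)
  n=3: λ₃ = 42.3π²/3.192² ≈ 40.975 (9× faster decay)
As t → ∞, higher modes decay exponentially faster. The n=1 mode dominates: θ ~ c₁ sin(πx/3.192) e^{-λ₁t}.
Decay rate: λ₁ = 4.7π²/3.192² ≈ 4.553.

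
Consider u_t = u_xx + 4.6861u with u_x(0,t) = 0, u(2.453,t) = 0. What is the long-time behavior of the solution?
As t → ∞, u grows unboundedly. Reaction dominates diffusion (r=4.6861 > κπ²/(4L²)≈0.41); solution grows exponentially.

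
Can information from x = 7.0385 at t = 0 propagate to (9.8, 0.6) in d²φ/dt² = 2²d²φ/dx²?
No. The domain of dependence is [8.6, 11], and 7.0385 is outside this interval.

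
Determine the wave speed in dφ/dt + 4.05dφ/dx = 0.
Speed = 4.05. Information travels along x - 4.05t = const (rightward).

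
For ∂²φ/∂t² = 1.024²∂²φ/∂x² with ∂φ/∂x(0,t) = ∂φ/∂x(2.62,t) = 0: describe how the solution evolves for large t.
φ oscillates about a mean that drifts linearly in t (generically unbounded; no decay). There is no damping, so the nonconstant modes persist as standing waves (energy conserved, no decay). But with Neumann conditions at both ends the constant mode has eigenvalue 0: the spatial mean M(t) of φ satisfies M'' = 0, so M(t) = M(0) + M'(0)·t. Unless the initial velocity has zero mean (∫φ_t(x,0)dx = 0), the solution grows linearly in t (unbounded, though not exponentially); if it does have zero mean, the solution stays bounded and simply oscillates.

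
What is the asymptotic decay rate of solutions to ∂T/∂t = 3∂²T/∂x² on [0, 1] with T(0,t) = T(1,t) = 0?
Eigenvalues: λₙ = 3n²π².
First three modes:
  n=1: λ₁ = 3π² ≈ 29.609
  n=2: λ₂ = 12π² ≈ 118.435 (4× faster decay)
  n=3: λ₃ = 27π² ≈ 266.479 (9× faster decay)
As t → ∞, higher modes decay exponentially faster. The n=1 mode dominates: T ~ c₁ sin(πx) e^{-λ₁t}.
Decay rate: λ₁ = 3π² ≈ 29.609.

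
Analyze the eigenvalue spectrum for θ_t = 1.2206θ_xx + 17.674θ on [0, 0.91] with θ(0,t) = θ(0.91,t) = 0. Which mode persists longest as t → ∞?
Eigenvalues: λₙ = 1.2206n²π²/0.91² - 17.674.
First three modes:
  n=1: λ₁ = 1.2206π²/0.91² - 17.674 ≈ -3.126
  n=2: λ₂ = 4.8824π²/0.91² - 17.674 ≈ 40.516
  n=3: λ₃ = 10.9854π²/0.91² - 17.674 ≈ 113.254
Since 1.2206π²/0.91² ≈ 14.548 < 17.674, λ₁ < 0.
The n=1 mode grows fastest (−λₙ is largest for n=1) → dominates.
Asymptotic: θ ~ c₁ sin(πx/0.91) e^{3.126t} (exponential growth at rate −λ₁ ≈ 3.126).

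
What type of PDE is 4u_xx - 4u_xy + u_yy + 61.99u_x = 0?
With A = 4, B = -4, C = 1, the discriminant is 0. This is a parabolic PDE.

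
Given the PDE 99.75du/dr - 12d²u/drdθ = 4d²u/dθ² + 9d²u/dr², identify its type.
Rewriting in standard form: -9d²u/dr² - 12d²u/drdθ - 4d²u/dθ² + 99.75du/dr = 0. The second-order coefficients are A = -9, B = -12, C = -4. Since B² - 4AC = 0 = 0, this is a parabolic PDE.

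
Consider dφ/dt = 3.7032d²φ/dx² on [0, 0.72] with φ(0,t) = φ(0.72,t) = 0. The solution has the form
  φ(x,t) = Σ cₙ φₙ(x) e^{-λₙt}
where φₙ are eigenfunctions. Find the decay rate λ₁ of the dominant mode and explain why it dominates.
Eigenvalues: λₙ = 3.7032n²π²/0.72².
First three modes:
  n=1: λ₁ = 3.7032π²/0.72² ≈ 70.504
  n=2: λ₂ = 14.8128π²/0.72² ≈ 282.015 (4× faster decay)
  n=3: λ₃ = 33.3288π²/0.72² ≈ 634.533 (9× faster decay)
As t → ∞, higher modes decay exponentially faster. The n=1 mode dominates: φ ~ c₁ sin(πx/0.72) e^{-λ₁t}.
Decay rate: λ₁ = 3.7032π²/0.72² ≈ 70.504.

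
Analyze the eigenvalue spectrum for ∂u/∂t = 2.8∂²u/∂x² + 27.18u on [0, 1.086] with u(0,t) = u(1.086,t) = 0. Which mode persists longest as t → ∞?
Eigenvalues: λₙ = 2.8n²π²/1.086² - 27.18.
First three modes:
  n=1: λ₁ = 2.8π²/1.086² - 27.18 ≈ -3.749
  n=2: λ₂ = 11.2π²/1.086² - 27.18 ≈ 66.546
  n=3: λ₃ = 25.2π²/1.086² - 27.18 ≈ 183.703
Since 2.8π²/1.086² ≈ 23.431 < 27.18, λ₁ < 0.
The n=1 mode grows fastest (−λₙ is largest for n=1) → dominates.
Asymptotic: u ~ c₁ sin(πx/1.086) e^{3.749t} (exponential growth at rate −λ₁ ≈ 3.749).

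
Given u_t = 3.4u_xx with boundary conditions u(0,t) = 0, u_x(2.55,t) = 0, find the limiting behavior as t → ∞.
u → 0. Heat escapes through the Dirichlet boundary.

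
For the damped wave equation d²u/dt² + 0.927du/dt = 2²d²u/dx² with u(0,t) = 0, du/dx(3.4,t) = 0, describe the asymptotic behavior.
u → 0. Damping (γ=0.927) dissipates energy; oscillations decay exponentially.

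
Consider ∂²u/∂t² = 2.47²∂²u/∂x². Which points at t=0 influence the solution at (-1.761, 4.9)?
Domain of dependence: [-13.864, 10.342]. Signals travel at speed 2.47, so data within |x - -1.761| ≤ 2.47·4.9 = 12.103 can reach the point.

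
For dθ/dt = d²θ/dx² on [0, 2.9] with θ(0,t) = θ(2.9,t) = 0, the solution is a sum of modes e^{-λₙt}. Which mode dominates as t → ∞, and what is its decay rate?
Eigenvalues: λₙ = n²π²/2.9².
First three modes:
  n=1: λ₁ = π²/2.9² ≈ 1.174
  n=2: λ₂ = 4π²/2.9² ≈ 4.694 (4× faster decay)
  n=3: λ₃ = 9π²/2.9² ≈ 10.562 (9× faster decay)
As t → ∞, higher modes decay exponentially faster. The n=1 mode dominates: θ ~ c₁ sin(πx/2.9) e^{-λ₁t}.
Decay rate: λ₁ = π²/2.9² ≈ 1.174.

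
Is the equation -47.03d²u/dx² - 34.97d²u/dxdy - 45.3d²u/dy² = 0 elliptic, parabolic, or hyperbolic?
Computing B² - 4AC with A = -47.03, B = -34.97, C = -45.3: discriminant = -7298.9351 (negative). Answer: elliptic.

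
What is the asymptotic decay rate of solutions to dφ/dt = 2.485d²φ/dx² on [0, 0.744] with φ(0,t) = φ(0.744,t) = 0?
Eigenvalues: λₙ = 2.485n²π²/0.744².
First three modes:
  n=1: λ₁ = 2.485π²/0.744² ≈ 44.308
  n=2: λ₂ = 9.94π²/0.744² ≈ 177.231 (4× faster decay)
  n=3: λ₃ = 22.365π²/0.744² ≈ 398.77 (9× faster decay)
As t → ∞, higher modes decay exponentially faster. The n=1 mode dominates: φ ~ c₁ sin(πx/0.744) e^{-λ₁t}.
Decay rate: λ₁ = 2.485π²/0.744² ≈ 44.308.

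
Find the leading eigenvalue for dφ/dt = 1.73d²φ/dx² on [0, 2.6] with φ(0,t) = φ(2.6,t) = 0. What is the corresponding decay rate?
Eigenvalues: λₙ = 1.73n²π²/2.6².
First three modes:
  n=1: λ₁ = 1.73π²/2.6² ≈ 2.526
  n=2: λ₂ = 6.92π²/2.6² ≈ 10.103 (4× faster decay)
  n=3: λ₃ = 15.57π²/2.6² ≈ 22.732 (9× faster decay)
As t → ∞, higher modes decay exponentially faster. The n=1 mode dominates: φ ~ c₁ sin(πx/2.6) e^{-λ₁t}.
Decay rate: λ₁ = 1.73π²/2.6² ≈ 2.526.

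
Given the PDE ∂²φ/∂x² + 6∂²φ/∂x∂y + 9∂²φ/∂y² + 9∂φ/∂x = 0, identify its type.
The second-order coefficients are A = 1, B = 6, C = 9. Since B² - 4AC = 0 = 0, this is a parabolic PDE.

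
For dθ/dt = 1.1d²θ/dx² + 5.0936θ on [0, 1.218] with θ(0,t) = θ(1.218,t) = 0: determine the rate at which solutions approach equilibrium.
Eigenvalues: λₙ = 1.1n²π²/1.218² - 5.0936.
First three modes:
  n=1: λ₁ = 1.1π²/1.218² - 5.0936 ≈ 2.224
  n=2: λ₂ = 4.4π²/1.218² - 5.0936 ≈ 24.179
  n=3: λ₃ = 9.9π²/1.218² - 5.0936 ≈ 60.769
Since 1.1π²/1.218² ≈ 7.318 > 5.0936, all λₙ > 0.
The n=1 mode decays slowest → dominates as t → ∞.
Asymptotic: θ ~ c₁ sin(πx/1.218) e^{-λ₁t} with decay rate λ₁ ≈ 2.224.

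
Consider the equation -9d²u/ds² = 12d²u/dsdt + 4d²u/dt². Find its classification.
Rewriting in standard form: -9d²u/ds² - 12d²u/dsdt - 4d²u/dt² = 0. Parabolic. (A = -9, B = -12, C = -4 gives B² - 4AC = 0.)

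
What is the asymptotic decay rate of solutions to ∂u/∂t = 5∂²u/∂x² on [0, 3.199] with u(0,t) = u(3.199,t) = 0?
Eigenvalues: λₙ = 5n²π²/3.199².
First three modes:
  n=1: λ₁ = 5π²/3.199² ≈ 4.822
  n=2: λ₂ = 20π²/3.199² ≈ 19.289 (4× faster decay)
  n=3: λ₃ = 45π²/3.199² ≈ 43.399 (9× faster decay)
As t → ∞, higher modes decay exponentially faster. The n=1 mode dominates: u ~ c₁ sin(πx/3.199) e^{-λ₁t}.
Decay rate: λ₁ = 5π²/3.199² ≈ 4.822.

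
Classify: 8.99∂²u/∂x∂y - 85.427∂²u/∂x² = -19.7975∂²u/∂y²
Rewriting in standard form: -85.427∂²u/∂x² + 8.99∂²u/∂x∂y + 19.7975∂²u/∂y² = 0. Hyperbolic (discriminant = 6845.78423).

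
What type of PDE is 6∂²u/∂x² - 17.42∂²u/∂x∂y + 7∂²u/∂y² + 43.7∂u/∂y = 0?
With A = 6, B = -17.42, C = 7, the discriminant is 135.4564. This is a hyperbolic PDE.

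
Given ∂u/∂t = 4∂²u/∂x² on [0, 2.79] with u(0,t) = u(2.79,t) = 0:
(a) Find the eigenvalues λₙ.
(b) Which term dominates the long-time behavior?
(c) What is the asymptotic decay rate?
Eigenvalues: λₙ = 4n²π²/2.79².
First three modes:
  n=1: λ₁ = 4π²/2.79² ≈ 5.072
  n=2: λ₂ = 16π²/2.79² ≈ 20.287 (4× faster decay)
  n=3: λ₃ = 36π²/2.79² ≈ 45.645 (9× faster decay)
As t → ∞, higher modes decay exponentially faster. The n=1 mode dominates: u ~ c₁ sin(πx/2.79) e^{-λ₁t}.
Decay rate: λ₁ = 4π²/2.79² ≈ 5.072.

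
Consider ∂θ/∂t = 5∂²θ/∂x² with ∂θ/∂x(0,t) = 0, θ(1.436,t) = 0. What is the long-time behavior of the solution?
As t → ∞, θ → 0. Heat escapes through the Dirichlet boundary.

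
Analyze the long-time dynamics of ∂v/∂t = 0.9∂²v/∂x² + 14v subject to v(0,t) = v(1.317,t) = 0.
Long-time behavior: v grows unboundedly. Reaction dominates diffusion (r=14 > κπ²/L²≈5.12); solution grows exponentially.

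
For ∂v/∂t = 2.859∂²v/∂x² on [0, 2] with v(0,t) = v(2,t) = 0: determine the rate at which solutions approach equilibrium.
Eigenvalues: λₙ = 2.859n²π²/2².
First three modes:
  n=1: λ₁ = 2.859π²/2² ≈ 7.054
  n=2: λ₂ = 11.436π²/2² ≈ 28.217 (4× faster decay)
  n=3: λ₃ = 25.731π²/2² ≈ 63.489 (9× faster decay)
As t → ∞, higher modes decay exponentially faster. The n=1 mode dominates: v ~ c₁ sin(πx/2) e^{-λ₁t}.
Decay rate: λ₁ = 2.859π²/2² ≈ 7.054.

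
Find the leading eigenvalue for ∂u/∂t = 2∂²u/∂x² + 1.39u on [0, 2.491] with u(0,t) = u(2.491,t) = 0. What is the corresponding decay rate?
Eigenvalues: λₙ = 2n²π²/2.491² - 1.39.
First three modes:
  n=1: λ₁ = 2π²/2.491² - 1.39 ≈ 1.791
  n=2: λ₂ = 8π²/2.491² - 1.39 ≈ 11.335
  n=3: λ₃ = 18π²/2.491² - 1.39 ≈ 27.24
Since 2π²/2.491² ≈ 3.181 > 1.39, all λₙ > 0.
The n=1 mode decays slowest → dominates as t → ∞.
Asymptotic: u ~ c₁ sin(πx/2.491) e^{-λ₁t} with decay rate λ₁ ≈ 1.791.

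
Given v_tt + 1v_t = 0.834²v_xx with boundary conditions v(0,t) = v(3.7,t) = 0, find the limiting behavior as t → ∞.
v → 0. Damping (γ=1) dissipates energy; oscillations decay exponentially.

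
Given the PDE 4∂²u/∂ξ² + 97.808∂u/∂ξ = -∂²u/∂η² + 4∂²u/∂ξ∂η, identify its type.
Rewriting in standard form: 4∂²u/∂ξ² - 4∂²u/∂ξ∂η + ∂²u/∂η² + 97.808∂u/∂ξ = 0. The second-order coefficients are A = 4, B = -4, C = 1. Since B² - 4AC = 0 = 0, this is a parabolic PDE.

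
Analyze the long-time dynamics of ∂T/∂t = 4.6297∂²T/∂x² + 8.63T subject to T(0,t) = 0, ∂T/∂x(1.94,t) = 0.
Long-time behavior: T grows unboundedly. Reaction dominates diffusion (r=8.63 > κπ²/(4L²)≈3.04); solution grows exponentially.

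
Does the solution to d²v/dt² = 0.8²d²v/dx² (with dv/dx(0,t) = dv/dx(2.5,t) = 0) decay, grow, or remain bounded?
v oscillates about a mean that drifts linearly in t (generically unbounded; no decay). There is no damping, so the nonconstant modes persist as standing waves (energy conserved, no decay). But with Neumann conditions at both ends the constant mode has eigenvalue 0: the spatial mean M(t) of v satisfies M'' = 0, so M(t) = M(0) + M'(0)·t. Unless the initial velocity has zero mean (∫v_t(x,0)dx = 0), the solution grows linearly in t (unbounded, though not exponentially); if it does have zero mean, the solution stays bounded and simply oscillates.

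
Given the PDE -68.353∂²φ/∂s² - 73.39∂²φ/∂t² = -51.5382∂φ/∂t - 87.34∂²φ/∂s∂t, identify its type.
Rewriting in standard form: -68.353∂²φ/∂s² + 87.34∂²φ/∂s∂t - 73.39∂²φ/∂t² + 51.5382∂φ/∂t = 0. The second-order coefficients are A = -68.353, B = 87.34, C = -73.39. Since B² - 4AC = -12437.43108 < 0, this is an elliptic PDE.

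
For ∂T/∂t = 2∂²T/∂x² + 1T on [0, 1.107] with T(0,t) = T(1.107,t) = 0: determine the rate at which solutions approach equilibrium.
Eigenvalues: λₙ = 2n²π²/1.107² - 1.
First three modes:
  n=1: λ₁ = 2π²/1.107² - 1 ≈ 15.108
  n=2: λ₂ = 8π²/1.107² - 1 ≈ 63.431
  n=3: λ₃ = 18π²/1.107² - 1 ≈ 143.97
Since 2π²/1.107² ≈ 16.108 > 1, all λₙ > 0.
The n=1 mode decays slowest → dominates as t → ∞.
Asymptotic: T ~ c₁ sin(πx/1.107) e^{-λ₁t} with decay rate λ₁ ≈ 15.108.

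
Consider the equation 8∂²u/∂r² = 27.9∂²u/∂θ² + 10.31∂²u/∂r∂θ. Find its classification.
Rewriting in standard form: 8∂²u/∂r² - 10.31∂²u/∂r∂θ - 27.9∂²u/∂θ² = 0. Hyperbolic. (A = 8, B = -10.31, C = -27.9 gives B² - 4AC = 999.0961.)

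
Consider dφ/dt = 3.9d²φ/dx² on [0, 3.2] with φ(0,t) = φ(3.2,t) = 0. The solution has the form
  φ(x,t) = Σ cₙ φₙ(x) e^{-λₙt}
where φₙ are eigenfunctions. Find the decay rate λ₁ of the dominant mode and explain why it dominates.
Eigenvalues: λₙ = 3.9n²π²/3.2².
First three modes:
  n=1: λ₁ = 3.9π²/3.2² ≈ 3.759
  n=2: λ₂ = 15.6π²/3.2² ≈ 15.036 (4× faster decay)
  n=3: λ₃ = 35.1π²/3.2² ≈ 33.83 (9× faster decay)
As t → ∞, higher modes decay exponentially faster. The n=1 mode dominates: φ ~ c₁ sin(πx/3.2) e^{-λ₁t}.
Decay rate: λ₁ = 3.9π²/3.2² ≈ 3.759.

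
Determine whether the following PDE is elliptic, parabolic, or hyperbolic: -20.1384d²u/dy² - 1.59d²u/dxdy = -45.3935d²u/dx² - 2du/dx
Rewriting in standard form: 45.3935d²u/dx² - 1.59d²u/dxdy - 20.1384d²u/dy² + 2du/dx = 0. Coefficients: A = 45.3935, B = -1.59, C = -20.1384. B² - 4AC = 3659.1379416, which is positive, so the equation is hyperbolic.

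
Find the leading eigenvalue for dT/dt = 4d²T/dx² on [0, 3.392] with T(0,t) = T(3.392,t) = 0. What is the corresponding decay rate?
Eigenvalues: λₙ = 4n²π²/3.392².
First three modes:
  n=1: λ₁ = 4π²/3.392² ≈ 3.431
  n=2: λ₂ = 16π²/3.392² ≈ 13.725 (4× faster decay)
  n=3: λ₃ = 36π²/3.392² ≈ 30.881 (9× faster decay)
As t → ∞, higher modes decay exponentially faster. The n=1 mode dominates: T ~ c₁ sin(πx/3.392) e^{-λ₁t}.
Decay rate: λ₁ = 4π²/3.392² ≈ 3.431.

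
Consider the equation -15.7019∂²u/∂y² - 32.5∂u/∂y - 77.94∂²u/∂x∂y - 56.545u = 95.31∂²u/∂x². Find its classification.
Rewriting in standard form: -95.31∂²u/∂x² - 77.94∂²u/∂x∂y - 15.7019∂²u/∂y² - 32.5∂u/∂y - 56.545u = 0. Hyperbolic. (A = -95.31, B = -77.94, C = -15.7019 gives B² - 4AC = 88.451244.)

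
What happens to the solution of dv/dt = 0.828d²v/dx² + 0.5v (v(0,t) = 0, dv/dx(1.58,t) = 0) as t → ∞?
v → 0. Diffusion dominates reaction (r=0.5 < κπ²/(4L²)≈0.82); solution decays.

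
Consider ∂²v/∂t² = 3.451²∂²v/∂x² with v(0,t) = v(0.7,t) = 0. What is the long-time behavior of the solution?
As t → ∞, v oscillates (no decay). Energy is conserved; the solution oscillates indefinitely as standing waves.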